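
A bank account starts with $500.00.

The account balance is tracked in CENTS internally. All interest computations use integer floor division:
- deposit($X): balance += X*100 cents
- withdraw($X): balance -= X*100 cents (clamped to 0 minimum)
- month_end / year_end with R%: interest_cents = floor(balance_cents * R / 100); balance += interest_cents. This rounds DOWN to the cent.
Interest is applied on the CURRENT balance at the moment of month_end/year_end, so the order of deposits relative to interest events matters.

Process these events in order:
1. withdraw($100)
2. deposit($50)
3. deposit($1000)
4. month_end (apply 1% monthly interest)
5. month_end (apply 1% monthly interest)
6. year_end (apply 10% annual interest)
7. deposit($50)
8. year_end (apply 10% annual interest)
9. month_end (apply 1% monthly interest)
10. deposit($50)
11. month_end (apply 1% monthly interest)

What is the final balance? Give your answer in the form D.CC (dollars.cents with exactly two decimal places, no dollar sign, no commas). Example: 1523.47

After 1 (withdraw($100)): balance=$400.00 total_interest=$0.00
After 2 (deposit($50)): balance=$450.00 total_interest=$0.00
After 3 (deposit($1000)): balance=$1450.00 total_interest=$0.00
After 4 (month_end (apply 1% monthly interest)): balance=$1464.50 total_interest=$14.50
After 5 (month_end (apply 1% monthly interest)): balance=$1479.14 total_interest=$29.14
After 6 (year_end (apply 10% annual interest)): balance=$1627.05 total_interest=$177.05
After 7 (deposit($50)): balance=$1677.05 total_interest=$177.05
After 8 (year_end (apply 10% annual interest)): balance=$1844.75 total_interest=$344.75
After 9 (month_end (apply 1% monthly interest)): balance=$1863.19 total_interest=$363.19
After 10 (deposit($50)): balance=$1913.19 total_interest=$363.19
After 11 (month_end (apply 1% monthly interest)): balance=$1932.32 total_interest=$382.32

Answer: 1932.32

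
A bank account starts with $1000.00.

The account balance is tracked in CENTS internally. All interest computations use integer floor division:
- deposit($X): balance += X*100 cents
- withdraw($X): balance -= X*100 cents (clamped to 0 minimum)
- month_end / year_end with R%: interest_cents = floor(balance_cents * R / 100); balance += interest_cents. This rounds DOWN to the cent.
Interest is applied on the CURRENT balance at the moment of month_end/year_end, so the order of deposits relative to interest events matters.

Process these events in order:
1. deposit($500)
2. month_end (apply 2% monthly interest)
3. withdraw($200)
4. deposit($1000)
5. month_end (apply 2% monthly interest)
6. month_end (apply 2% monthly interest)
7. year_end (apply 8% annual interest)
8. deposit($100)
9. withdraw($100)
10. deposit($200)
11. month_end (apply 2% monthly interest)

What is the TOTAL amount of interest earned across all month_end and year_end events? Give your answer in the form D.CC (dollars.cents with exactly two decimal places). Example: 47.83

After 1 (deposit($500)): balance=$1500.00 total_interest=$0.00
After 2 (month_end (apply 2% monthly interest)): balance=$1530.00 total_interest=$30.00
After 3 (withdraw($200)): balance=$1330.00 total_interest=$30.00
After 4 (deposit($1000)): balance=$2330.00 total_interest=$30.00
After 5 (month_end (apply 2% monthly interest)): balance=$2376.60 total_interest=$76.60
After 6 (month_end (apply 2% monthly interest)): balance=$2424.13 total_interest=$124.13
After 7 (year_end (apply 8% annual interest)): balance=$2618.06 total_interest=$318.06
After 8 (deposit($100)): balance=$2718.06 total_interest=$318.06
After 9 (withdraw($100)): balance=$2618.06 total_interest=$318.06
After 10 (deposit($200)): balance=$2818.06 total_interest=$318.06
After 11 (month_end (apply 2% monthly interest)): balance=$2874.42 total_interest=$374.42

Answer: 374.42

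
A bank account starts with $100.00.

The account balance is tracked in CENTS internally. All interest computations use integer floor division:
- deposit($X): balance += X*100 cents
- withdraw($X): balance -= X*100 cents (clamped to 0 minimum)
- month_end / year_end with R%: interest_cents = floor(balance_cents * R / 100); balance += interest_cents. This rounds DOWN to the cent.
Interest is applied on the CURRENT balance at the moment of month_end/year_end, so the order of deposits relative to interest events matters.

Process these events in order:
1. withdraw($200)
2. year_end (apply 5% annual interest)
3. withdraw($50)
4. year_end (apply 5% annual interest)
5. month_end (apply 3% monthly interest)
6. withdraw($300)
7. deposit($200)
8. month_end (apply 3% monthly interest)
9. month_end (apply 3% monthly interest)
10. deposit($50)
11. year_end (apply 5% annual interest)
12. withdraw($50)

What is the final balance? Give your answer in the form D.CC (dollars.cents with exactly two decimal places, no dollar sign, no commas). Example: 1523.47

After 1 (withdraw($200)): balance=$0.00 total_interest=$0.00
After 2 (year_end (apply 5% annual interest)): balance=$0.00 total_interest=$0.00
After 3 (withdraw($50)): balance=$0.00 total_interest=$0.00
After 4 (year_end (apply 5% annual interest)): balance=$0.00 total_interest=$0.00
After 5 (month_end (apply 3% monthly interest)): balance=$0.00 total_interest=$0.00
After 6 (withdraw($300)): balance=$0.00 total_interest=$0.00
After 7 (deposit($200)): balance=$200.00 total_interest=$0.00
After 8 (month_end (apply 3% monthly interest)): balance=$206.00 total_interest=$6.00
After 9 (month_end (apply 3% monthly interest)): balance=$212.18 total_interest=$12.18
After 10 (deposit($50)): balance=$262.18 total_interest=$12.18
After 11 (year_end (apply 5% annual interest)): balance=$275.28 total_interest=$25.28
After 12 (withdraw($50)): balance=$225.28 total_interest=$25.28

Answer: 225.28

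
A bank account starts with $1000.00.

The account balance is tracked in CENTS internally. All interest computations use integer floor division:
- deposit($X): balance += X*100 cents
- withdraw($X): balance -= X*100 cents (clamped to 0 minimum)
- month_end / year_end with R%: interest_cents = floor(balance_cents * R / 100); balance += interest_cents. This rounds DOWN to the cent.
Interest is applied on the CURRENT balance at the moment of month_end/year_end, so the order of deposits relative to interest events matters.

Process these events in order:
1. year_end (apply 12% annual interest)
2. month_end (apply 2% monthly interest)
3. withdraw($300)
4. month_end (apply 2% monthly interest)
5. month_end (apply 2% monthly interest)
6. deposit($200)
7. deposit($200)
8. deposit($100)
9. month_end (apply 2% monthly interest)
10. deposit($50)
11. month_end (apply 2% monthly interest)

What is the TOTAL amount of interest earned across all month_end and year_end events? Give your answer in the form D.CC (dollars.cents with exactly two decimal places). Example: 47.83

Answer: 233.01

Derivation:
After 1 (year_end (apply 12% annual interest)): balance=$1120.00 total_interest=$120.00
After 2 (month_end (apply 2% monthly interest)): balance=$1142.40 total_interest=$142.40
After 3 (withdraw($300)): balance=$842.40 total_interest=$142.40
After 4 (month_end (apply 2% monthly interest)): balance=$859.24 total_interest=$159.24
After 5 (month_end (apply 2% monthly interest)): balance=$876.42 total_interest=$176.42
After 6 (deposit($200)): balance=$1076.42 total_interest=$176.42
After 7 (deposit($200)): balance=$1276.42 total_interest=$176.42
After 8 (deposit($100)): balance=$1376.42 total_interest=$176.42
After 9 (month_end (apply 2% monthly interest)): balance=$1403.94 total_interest=$203.94
After 10 (deposit($50)): balance=$1453.94 total_interest=$203.94
After 11 (month_end (apply 2% monthly interest)): balance=$1483.01 total_interest=$233.01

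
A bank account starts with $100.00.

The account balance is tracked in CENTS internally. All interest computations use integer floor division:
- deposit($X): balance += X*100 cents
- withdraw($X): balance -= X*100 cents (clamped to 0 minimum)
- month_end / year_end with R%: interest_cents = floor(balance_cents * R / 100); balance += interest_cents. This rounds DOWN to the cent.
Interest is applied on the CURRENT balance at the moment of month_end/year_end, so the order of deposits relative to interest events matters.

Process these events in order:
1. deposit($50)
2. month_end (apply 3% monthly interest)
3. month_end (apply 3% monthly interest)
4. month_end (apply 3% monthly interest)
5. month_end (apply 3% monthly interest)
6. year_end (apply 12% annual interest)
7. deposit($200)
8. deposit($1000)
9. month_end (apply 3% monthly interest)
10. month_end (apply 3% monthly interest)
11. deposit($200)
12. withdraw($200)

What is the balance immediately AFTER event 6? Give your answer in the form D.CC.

After 1 (deposit($50)): balance=$150.00 total_interest=$0.00
After 2 (month_end (apply 3% monthly interest)): balance=$154.50 total_interest=$4.50
After 3 (month_end (apply 3% monthly interest)): balance=$159.13 total_interest=$9.13
After 4 (month_end (apply 3% monthly interest)): balance=$163.90 total_interest=$13.90
After 5 (month_end (apply 3% monthly interest)): balance=$168.81 total_interest=$18.81
After 6 (year_end (apply 12% annual interest)): balance=$189.06 total_interest=$39.06

Answer: 189.06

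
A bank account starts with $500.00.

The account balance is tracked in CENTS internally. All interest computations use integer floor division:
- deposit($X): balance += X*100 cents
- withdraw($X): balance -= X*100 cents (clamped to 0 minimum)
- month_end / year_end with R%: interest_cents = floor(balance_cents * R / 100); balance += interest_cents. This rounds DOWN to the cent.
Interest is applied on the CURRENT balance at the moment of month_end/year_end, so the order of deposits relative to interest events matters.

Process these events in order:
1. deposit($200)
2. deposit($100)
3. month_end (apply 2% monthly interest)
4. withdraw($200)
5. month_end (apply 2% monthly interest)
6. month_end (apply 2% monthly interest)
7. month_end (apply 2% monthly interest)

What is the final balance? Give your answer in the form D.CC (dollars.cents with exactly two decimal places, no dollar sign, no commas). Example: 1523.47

After 1 (deposit($200)): balance=$700.00 total_interest=$0.00
After 2 (deposit($100)): balance=$800.00 total_interest=$0.00
After 3 (month_end (apply 2% monthly interest)): balance=$816.00 total_interest=$16.00
After 4 (withdraw($200)): balance=$616.00 total_interest=$16.00
After 5 (month_end (apply 2% monthly interest)): balance=$628.32 total_interest=$28.32
After 6 (month_end (apply 2% monthly interest)): balance=$640.88 total_interest=$40.88
After 7 (month_end (apply 2% monthly interest)): balance=$653.69 total_interest=$53.69

Answer: 653.69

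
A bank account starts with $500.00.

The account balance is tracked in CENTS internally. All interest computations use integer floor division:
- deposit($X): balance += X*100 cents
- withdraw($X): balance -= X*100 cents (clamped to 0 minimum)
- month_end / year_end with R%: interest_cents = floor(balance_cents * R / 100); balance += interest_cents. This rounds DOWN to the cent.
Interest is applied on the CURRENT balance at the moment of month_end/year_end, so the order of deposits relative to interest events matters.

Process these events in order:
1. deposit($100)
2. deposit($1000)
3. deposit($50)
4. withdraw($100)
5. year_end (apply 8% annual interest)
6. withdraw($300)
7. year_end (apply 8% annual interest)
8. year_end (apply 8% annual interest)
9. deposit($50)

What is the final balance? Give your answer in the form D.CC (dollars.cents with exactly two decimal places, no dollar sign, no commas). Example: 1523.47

After 1 (deposit($100)): balance=$600.00 total_interest=$0.00
After 2 (deposit($1000)): balance=$1600.00 total_interest=$0.00
After 3 (deposit($50)): balance=$1650.00 total_interest=$0.00
After 4 (withdraw($100)): balance=$1550.00 total_interest=$0.00
After 5 (year_end (apply 8% annual interest)): balance=$1674.00 total_interest=$124.00
After 6 (withdraw($300)): balance=$1374.00 total_interest=$124.00
After 7 (year_end (apply 8% annual interest)): balance=$1483.92 total_interest=$233.92
After 8 (year_end (apply 8% annual interest)): balance=$1602.63 total_interest=$352.63
After 9 (deposit($50)): balance=$1652.63 total_interest=$352.63

Answer: 1652.63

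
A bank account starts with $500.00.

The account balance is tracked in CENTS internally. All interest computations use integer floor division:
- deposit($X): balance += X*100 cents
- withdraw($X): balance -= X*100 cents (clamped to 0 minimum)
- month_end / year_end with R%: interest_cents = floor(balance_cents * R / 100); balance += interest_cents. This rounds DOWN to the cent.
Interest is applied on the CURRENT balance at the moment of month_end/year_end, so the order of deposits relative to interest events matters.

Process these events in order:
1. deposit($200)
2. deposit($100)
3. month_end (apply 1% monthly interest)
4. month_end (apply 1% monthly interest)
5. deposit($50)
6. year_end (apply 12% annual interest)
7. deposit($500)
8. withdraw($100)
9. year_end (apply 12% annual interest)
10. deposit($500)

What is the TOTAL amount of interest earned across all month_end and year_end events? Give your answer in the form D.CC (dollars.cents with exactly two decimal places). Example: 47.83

Answer: 284.40

Derivation:
After 1 (deposit($200)): balance=$700.00 total_interest=$0.00
After 2 (deposit($100)): balance=$800.00 total_interest=$0.00
After 3 (month_end (apply 1% monthly interest)): balance=$808.00 total_interest=$8.00
After 4 (month_end (apply 1% monthly interest)): balance=$816.08 total_interest=$16.08
After 5 (deposit($50)): balance=$866.08 total_interest=$16.08
After 6 (year_end (apply 12% annual interest)): balance=$970.00 total_interest=$120.00
After 7 (deposit($500)): balance=$1470.00 total_interest=$120.00
After 8 (withdraw($100)): balance=$1370.00 total_interest=$120.00
After 9 (year_end (apply 12% annual interest)): balance=$1534.40 total_interest=$284.40
After 10 (deposit($500)): balance=$2034.40 total_interest=$284.40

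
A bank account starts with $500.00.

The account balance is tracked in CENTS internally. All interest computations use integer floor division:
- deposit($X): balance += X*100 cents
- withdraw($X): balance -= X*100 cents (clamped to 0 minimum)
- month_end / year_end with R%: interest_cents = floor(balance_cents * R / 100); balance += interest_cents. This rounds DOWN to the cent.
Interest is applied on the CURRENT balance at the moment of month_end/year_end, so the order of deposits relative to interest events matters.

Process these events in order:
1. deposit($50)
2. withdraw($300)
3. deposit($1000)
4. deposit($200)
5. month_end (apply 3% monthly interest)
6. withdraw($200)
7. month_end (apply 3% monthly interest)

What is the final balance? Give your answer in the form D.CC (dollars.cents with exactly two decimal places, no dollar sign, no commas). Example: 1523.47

Answer: 1332.30

Derivation:
After 1 (deposit($50)): balance=$550.00 total_interest=$0.00
After 2 (withdraw($300)): balance=$250.00 total_interest=$0.00
After 3 (deposit($1000)): balance=$1250.00 total_interest=$0.00
After 4 (deposit($200)): balance=$1450.00 total_interest=$0.00
After 5 (month_end (apply 3% monthly interest)): balance=$1493.50 total_interest=$43.50
After 6 (withdraw($200)): balance=$1293.50 total_interest=$43.50
After 7 (month_end (apply 3% monthly interest)): balance=$1332.30 total_interest=$82.30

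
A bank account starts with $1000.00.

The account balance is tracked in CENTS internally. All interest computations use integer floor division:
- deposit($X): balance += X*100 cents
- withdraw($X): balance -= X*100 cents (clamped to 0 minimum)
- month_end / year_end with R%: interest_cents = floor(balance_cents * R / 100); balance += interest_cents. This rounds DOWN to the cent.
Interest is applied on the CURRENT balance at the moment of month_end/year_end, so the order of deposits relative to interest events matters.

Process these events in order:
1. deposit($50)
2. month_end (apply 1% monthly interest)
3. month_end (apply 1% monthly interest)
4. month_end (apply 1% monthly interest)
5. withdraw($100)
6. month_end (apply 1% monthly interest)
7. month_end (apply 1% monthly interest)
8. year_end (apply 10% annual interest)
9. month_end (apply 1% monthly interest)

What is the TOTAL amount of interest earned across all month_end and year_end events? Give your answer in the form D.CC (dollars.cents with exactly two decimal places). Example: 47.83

After 1 (deposit($50)): balance=$1050.00 total_interest=$0.00
After 2 (month_end (apply 1% monthly interest)): balance=$1060.50 total_interest=$10.50
After 3 (month_end (apply 1% monthly interest)): balance=$1071.10 total_interest=$21.10
After 4 (month_end (apply 1% monthly interest)): balance=$1081.81 total_interest=$31.81
After 5 (withdraw($100)): balance=$981.81 total_interest=$31.81
After 6 (month_end (apply 1% monthly interest)): balance=$991.62 total_interest=$41.62
After 7 (month_end (apply 1% monthly interest)): balance=$1001.53 total_interest=$51.53
After 8 (year_end (apply 10% annual interest)): balance=$1101.68 total_interest=$151.68
After 9 (month_end (apply 1% monthly interest)): balance=$1112.69 total_interest=$162.69

Answer: 162.69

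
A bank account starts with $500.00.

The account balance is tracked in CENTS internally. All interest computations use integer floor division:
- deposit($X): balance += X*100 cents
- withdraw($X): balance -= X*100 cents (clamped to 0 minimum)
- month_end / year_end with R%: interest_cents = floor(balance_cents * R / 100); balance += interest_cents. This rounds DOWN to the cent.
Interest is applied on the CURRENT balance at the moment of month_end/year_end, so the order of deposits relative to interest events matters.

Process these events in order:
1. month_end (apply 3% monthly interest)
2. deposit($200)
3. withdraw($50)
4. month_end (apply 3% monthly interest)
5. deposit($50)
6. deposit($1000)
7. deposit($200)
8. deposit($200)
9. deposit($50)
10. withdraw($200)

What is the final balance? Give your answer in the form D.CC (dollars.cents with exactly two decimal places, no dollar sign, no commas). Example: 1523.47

Answer: 1984.95

Derivation:
After 1 (month_end (apply 3% monthly interest)): balance=$515.00 total_interest=$15.00
After 2 (deposit($200)): balance=$715.00 total_interest=$15.00
After 3 (withdraw($50)): balance=$665.00 total_interest=$15.00
After 4 (month_end (apply 3% monthly interest)): balance=$684.95 total_interest=$34.95
After 5 (deposit($50)): balance=$734.95 total_interest=$34.95
After 6 (deposit($1000)): balance=$1734.95 total_interest=$34.95
After 7 (deposit($200)): balance=$1934.95 total_interest=$34.95
After 8 (deposit($200)): balance=$2134.95 total_interest=$34.95
After 9 (deposit($50)): balance=$2184.95 total_interest=$34.95
After 10 (withdraw($200)): balance=$1984.95 total_interest=$34.95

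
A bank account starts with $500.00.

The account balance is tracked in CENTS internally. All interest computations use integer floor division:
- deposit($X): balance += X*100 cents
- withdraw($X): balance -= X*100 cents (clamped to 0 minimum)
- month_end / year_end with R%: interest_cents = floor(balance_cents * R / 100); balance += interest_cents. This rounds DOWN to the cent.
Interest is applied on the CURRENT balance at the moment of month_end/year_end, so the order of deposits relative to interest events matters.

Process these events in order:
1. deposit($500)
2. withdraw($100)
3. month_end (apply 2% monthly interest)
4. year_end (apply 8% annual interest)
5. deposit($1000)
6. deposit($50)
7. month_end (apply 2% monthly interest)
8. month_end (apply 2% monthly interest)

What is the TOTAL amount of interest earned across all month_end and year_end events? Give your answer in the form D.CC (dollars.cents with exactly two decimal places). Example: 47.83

After 1 (deposit($500)): balance=$1000.00 total_interest=$0.00
After 2 (withdraw($100)): balance=$900.00 total_interest=$0.00
After 3 (month_end (apply 2% monthly interest)): balance=$918.00 total_interest=$18.00
After 4 (year_end (apply 8% annual interest)): balance=$991.44 total_interest=$91.44
After 5 (deposit($1000)): balance=$1991.44 total_interest=$91.44
After 6 (deposit($50)): balance=$2041.44 total_interest=$91.44
After 7 (month_end (apply 2% monthly interest)): balance=$2082.26 total_interest=$132.26
After 8 (month_end (apply 2% monthly interest)): balance=$2123.90 total_interest=$173.90

Answer: 173.90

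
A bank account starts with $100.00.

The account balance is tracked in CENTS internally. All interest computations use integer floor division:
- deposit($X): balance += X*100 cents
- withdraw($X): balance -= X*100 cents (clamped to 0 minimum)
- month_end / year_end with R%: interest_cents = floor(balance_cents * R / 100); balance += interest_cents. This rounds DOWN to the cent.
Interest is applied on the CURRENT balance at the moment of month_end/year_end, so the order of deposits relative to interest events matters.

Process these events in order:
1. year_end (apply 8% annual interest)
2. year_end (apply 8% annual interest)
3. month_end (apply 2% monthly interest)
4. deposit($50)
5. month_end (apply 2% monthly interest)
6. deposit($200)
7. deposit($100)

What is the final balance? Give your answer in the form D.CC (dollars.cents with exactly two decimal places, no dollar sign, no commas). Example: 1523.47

After 1 (year_end (apply 8% annual interest)): balance=$108.00 total_interest=$8.00
After 2 (year_end (apply 8% annual interest)): balance=$116.64 total_interest=$16.64
After 3 (month_end (apply 2% monthly interest)): balance=$118.97 total_interest=$18.97
After 4 (deposit($50)): balance=$168.97 total_interest=$18.97
After 5 (month_end (apply 2% monthly interest)): balance=$172.34 total_interest=$22.34
After 6 (deposit($200)): balance=$372.34 total_interest=$22.34
After 7 (deposit($100)): balance=$472.34 total_interest=$22.34

Answer: 472.34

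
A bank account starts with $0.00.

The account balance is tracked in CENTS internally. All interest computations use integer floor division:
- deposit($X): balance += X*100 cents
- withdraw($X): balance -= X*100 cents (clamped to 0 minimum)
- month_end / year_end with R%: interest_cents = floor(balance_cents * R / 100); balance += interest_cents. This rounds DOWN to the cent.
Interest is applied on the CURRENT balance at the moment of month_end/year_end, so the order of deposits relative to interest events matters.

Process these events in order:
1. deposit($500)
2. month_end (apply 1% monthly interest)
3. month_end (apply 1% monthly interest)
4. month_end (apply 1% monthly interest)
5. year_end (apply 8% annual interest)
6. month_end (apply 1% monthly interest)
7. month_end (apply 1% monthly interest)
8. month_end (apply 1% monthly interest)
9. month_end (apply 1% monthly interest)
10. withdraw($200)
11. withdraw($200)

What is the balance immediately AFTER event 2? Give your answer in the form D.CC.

Answer: 505.00

Derivation:
After 1 (deposit($500)): balance=$500.00 total_interest=$0.00
After 2 (month_end (apply 1% monthly interest)): balance=$505.00 total_interest=$5.00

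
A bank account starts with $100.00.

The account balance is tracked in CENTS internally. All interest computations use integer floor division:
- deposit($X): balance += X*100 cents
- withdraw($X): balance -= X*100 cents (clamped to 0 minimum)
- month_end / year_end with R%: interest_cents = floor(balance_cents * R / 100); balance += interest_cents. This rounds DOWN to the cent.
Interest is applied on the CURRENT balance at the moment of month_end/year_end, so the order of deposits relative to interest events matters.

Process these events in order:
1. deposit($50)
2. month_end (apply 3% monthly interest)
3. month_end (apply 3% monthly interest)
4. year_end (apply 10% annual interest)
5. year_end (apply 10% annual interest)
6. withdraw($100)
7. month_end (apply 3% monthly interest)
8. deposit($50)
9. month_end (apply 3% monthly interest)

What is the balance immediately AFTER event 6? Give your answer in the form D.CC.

After 1 (deposit($50)): balance=$150.00 total_interest=$0.00
After 2 (month_end (apply 3% monthly interest)): balance=$154.50 total_interest=$4.50
After 3 (month_end (apply 3% monthly interest)): balance=$159.13 total_interest=$9.13
After 4 (year_end (apply 10% annual interest)): balance=$175.04 total_interest=$25.04
After 5 (year_end (apply 10% annual interest)): balance=$192.54 total_interest=$42.54
After 6 (withdraw($100)): balance=$92.54 total_interest=$42.54

Answer: 92.54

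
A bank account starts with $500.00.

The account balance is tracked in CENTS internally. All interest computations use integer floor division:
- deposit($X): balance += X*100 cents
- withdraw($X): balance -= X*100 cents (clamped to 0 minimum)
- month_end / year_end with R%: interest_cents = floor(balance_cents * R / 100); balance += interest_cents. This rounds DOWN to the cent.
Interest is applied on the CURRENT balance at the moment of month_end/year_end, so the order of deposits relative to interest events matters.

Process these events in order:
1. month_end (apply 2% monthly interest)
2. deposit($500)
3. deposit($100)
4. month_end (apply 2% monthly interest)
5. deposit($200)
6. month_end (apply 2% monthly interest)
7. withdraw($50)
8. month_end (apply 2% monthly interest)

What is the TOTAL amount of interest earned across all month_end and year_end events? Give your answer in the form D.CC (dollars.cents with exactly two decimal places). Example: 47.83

Answer: 85.01

Derivation:
After 1 (month_end (apply 2% monthly interest)): balance=$510.00 total_interest=$10.00
After 2 (deposit($500)): balance=$1010.00 total_interest=$10.00
After 3 (deposit($100)): balance=$1110.00 total_interest=$10.00
After 4 (month_end (apply 2% monthly interest)): balance=$1132.20 total_interest=$32.20
After 5 (deposit($200)): balance=$1332.20 total_interest=$32.20
After 6 (month_end (apply 2% monthly interest)): balance=$1358.84 total_interest=$58.84
After 7 (withdraw($50)): balance=$1308.84 total_interest=$58.84
After 8 (month_end (apply 2% monthly interest)): balance=$1335.01 total_interest=$85.01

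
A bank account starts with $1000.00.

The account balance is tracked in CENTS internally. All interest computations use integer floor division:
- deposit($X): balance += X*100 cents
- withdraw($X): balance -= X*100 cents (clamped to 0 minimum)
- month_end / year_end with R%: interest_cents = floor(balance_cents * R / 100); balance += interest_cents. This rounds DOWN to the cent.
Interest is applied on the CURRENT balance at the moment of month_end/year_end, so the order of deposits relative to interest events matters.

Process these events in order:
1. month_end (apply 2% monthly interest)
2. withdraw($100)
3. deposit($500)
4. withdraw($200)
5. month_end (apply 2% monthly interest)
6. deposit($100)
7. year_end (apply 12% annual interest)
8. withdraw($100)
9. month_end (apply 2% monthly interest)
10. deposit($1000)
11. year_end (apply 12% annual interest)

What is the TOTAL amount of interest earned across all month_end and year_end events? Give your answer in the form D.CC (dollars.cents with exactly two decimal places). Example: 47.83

Answer: 525.88

Derivation:
After 1 (month_end (apply 2% monthly interest)): balance=$1020.00 total_interest=$20.00
After 2 (withdraw($100)): balance=$920.00 total_interest=$20.00
After 3 (deposit($500)): balance=$1420.00 total_interest=$20.00
After 4 (withdraw($200)): balance=$1220.00 total_interest=$20.00
After 5 (month_end (apply 2% monthly interest)): balance=$1244.40 total_interest=$44.40
After 6 (deposit($100)): balance=$1344.40 total_interest=$44.40
After 7 (year_end (apply 12% annual interest)): balance=$1505.72 total_interest=$205.72
After 8 (withdraw($100)): balance=$1405.72 total_interest=$205.72
After 9 (month_end (apply 2% monthly interest)): balance=$1433.83 total_interest=$233.83
After 10 (deposit($1000)): balance=$2433.83 total_interest=$233.83
After 11 (year_end (apply 12% annual interest)): balance=$2725.88 total_interest=$525.88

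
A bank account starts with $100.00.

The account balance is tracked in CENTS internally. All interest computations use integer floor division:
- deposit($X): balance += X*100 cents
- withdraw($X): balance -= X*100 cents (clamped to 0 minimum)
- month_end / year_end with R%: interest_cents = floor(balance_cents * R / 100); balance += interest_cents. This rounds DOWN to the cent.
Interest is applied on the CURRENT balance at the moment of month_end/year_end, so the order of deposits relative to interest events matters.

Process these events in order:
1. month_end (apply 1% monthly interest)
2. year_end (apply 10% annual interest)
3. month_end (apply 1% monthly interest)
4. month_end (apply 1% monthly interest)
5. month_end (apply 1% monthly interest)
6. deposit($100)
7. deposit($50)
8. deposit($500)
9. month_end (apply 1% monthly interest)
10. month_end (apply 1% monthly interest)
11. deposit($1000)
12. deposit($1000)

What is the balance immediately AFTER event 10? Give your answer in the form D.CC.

Answer: 779.82

Derivation:
After 1 (month_end (apply 1% monthly interest)): balance=$101.00 total_interest=$1.00
After 2 (year_end (apply 10% annual interest)): balance=$111.10 total_interest=$11.10
After 3 (month_end (apply 1% monthly interest)): balance=$112.21 total_interest=$12.21
After 4 (month_end (apply 1% monthly interest)): balance=$113.33 total_interest=$13.33
After 5 (month_end (apply 1% monthly interest)): balance=$114.46 total_interest=$14.46
After 6 (deposit($100)): balance=$214.46 total_interest=$14.46
After 7 (deposit($50)): balance=$264.46 total_interest=$14.46
After 8 (deposit($500)): balance=$764.46 total_interest=$14.46
After 9 (month_end (apply 1% monthly interest)): balance=$772.10 total_interest=$22.10
After 10 (month_end (apply 1% monthly interest)): balance=$779.82 total_interest=$29.82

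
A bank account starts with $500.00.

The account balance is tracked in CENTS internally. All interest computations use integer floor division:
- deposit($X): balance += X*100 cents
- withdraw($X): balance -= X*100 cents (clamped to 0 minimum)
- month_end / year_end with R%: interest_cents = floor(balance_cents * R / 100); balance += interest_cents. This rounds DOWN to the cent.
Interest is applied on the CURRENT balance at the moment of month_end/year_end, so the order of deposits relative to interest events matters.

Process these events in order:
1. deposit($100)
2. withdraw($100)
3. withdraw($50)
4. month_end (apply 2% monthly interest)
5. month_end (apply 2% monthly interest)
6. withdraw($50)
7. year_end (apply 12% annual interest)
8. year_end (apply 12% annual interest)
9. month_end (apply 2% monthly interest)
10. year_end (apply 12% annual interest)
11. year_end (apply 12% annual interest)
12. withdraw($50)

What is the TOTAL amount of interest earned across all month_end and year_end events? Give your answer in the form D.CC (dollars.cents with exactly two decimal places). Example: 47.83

After 1 (deposit($100)): balance=$600.00 total_interest=$0.00
After 2 (withdraw($100)): balance=$500.00 total_interest=$0.00
After 3 (withdraw($50)): balance=$450.00 total_interest=$0.00
After 4 (month_end (apply 2% monthly interest)): balance=$459.00 total_interest=$9.00
After 5 (month_end (apply 2% monthly interest)): balance=$468.18 total_interest=$18.18
After 6 (withdraw($50)): balance=$418.18 total_interest=$18.18
After 7 (year_end (apply 12% annual interest)): balance=$468.36 total_interest=$68.36
After 8 (year_end (apply 12% annual interest)): balance=$524.56 total_interest=$124.56
After 9 (month_end (apply 2% monthly interest)): balance=$535.05 total_interest=$135.05
After 10 (year_end (apply 12% annual interest)): balance=$599.25 total_interest=$199.25
After 11 (year_end (apply 12% annual interest)): balance=$671.16 total_interest=$271.16
After 12 (withdraw($50)): balance=$621.16 total_interest=$271.16

Answer: 271.16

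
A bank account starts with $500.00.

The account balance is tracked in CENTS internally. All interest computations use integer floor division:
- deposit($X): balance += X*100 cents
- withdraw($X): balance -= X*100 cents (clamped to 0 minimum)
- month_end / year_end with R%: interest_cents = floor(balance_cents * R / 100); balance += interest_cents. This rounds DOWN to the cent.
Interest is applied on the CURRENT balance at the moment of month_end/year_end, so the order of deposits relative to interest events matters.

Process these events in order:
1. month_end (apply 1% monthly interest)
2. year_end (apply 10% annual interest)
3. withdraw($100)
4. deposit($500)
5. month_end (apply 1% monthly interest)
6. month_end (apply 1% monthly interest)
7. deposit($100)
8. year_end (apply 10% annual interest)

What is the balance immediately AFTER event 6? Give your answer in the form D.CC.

After 1 (month_end (apply 1% monthly interest)): balance=$505.00 total_interest=$5.00
After 2 (year_end (apply 10% annual interest)): balance=$555.50 total_interest=$55.50
After 3 (withdraw($100)): balance=$455.50 total_interest=$55.50
After 4 (deposit($500)): balance=$955.50 total_interest=$55.50
After 5 (month_end (apply 1% monthly interest)): balance=$965.05 total_interest=$65.05
After 6 (month_end (apply 1% monthly interest)): balance=$974.70 total_interest=$74.70

Answer: 974.70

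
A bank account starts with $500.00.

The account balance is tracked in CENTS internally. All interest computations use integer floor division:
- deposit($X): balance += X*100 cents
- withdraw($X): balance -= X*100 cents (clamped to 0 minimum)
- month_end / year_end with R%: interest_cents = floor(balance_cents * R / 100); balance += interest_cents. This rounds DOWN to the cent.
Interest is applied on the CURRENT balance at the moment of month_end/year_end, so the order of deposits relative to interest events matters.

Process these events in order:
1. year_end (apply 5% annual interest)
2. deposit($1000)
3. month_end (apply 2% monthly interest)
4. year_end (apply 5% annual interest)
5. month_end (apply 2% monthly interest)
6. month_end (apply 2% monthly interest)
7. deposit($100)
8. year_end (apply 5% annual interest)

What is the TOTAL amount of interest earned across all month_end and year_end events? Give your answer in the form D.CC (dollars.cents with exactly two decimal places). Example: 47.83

Answer: 289.20

Derivation:
After 1 (year_end (apply 5% annual interest)): balance=$525.00 total_interest=$25.00
After 2 (deposit($1000)): balance=$1525.00 total_interest=$25.00
After 3 (month_end (apply 2% monthly interest)): balance=$1555.50 total_interest=$55.50
After 4 (year_end (apply 5% annual interest)): balance=$1633.27 total_interest=$133.27
After 5 (month_end (apply 2% monthly interest)): balance=$1665.93 total_interest=$165.93
After 6 (month_end (apply 2% monthly interest)): balance=$1699.24 total_interest=$199.24
After 7 (deposit($100)): balance=$1799.24 total_interest=$199.24
After 8 (year_end (apply 5% annual interest)): balance=$1889.20 total_interest=$289.20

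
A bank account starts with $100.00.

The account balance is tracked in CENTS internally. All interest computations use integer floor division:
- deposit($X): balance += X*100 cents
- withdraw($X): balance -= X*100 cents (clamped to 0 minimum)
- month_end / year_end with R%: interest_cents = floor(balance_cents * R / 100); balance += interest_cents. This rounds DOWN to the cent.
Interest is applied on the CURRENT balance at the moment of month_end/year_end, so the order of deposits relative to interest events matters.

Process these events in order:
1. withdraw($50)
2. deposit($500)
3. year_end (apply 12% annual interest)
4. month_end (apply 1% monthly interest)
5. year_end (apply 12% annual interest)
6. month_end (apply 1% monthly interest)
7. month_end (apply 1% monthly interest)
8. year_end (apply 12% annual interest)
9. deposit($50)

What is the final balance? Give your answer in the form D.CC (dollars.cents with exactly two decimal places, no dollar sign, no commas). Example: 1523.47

After 1 (withdraw($50)): balance=$50.00 total_interest=$0.00
After 2 (deposit($500)): balance=$550.00 total_interest=$0.00
After 3 (year_end (apply 12% annual interest)): balance=$616.00 total_interest=$66.00
After 4 (month_end (apply 1% monthly interest)): balance=$622.16 total_interest=$72.16
After 5 (year_end (apply 12% annual interest)): balance=$696.81 total_interest=$146.81
After 6 (month_end (apply 1% monthly interest)): balance=$703.77 total_interest=$153.77
After 7 (month_end (apply 1% monthly interest)): balance=$710.80 total_interest=$160.80
After 8 (year_end (apply 12% annual interest)): balance=$796.09 total_interest=$246.09
After 9 (deposit($50)): balance=$846.09 total_interest=$246.09

Answer: 846.09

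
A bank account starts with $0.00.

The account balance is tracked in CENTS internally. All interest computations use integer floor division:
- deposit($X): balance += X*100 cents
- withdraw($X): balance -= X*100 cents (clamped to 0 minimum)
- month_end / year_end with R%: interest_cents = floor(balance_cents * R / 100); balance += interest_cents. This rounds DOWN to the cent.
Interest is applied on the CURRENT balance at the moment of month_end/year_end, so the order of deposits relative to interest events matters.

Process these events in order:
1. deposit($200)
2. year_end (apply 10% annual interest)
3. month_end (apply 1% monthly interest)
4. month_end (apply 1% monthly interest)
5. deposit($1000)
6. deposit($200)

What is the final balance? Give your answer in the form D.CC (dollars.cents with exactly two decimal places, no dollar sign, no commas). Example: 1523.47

After 1 (deposit($200)): balance=$200.00 total_interest=$0.00
After 2 (year_end (apply 10% annual interest)): balance=$220.00 total_interest=$20.00
After 3 (month_end (apply 1% monthly interest)): balance=$222.20 total_interest=$22.20
After 4 (month_end (apply 1% monthly interest)): balance=$224.42 total_interest=$24.42
After 5 (deposit($1000)): balance=$1224.42 total_interest=$24.42
After 6 (deposit($200)): balance=$1424.42 total_interest=$24.42

Answer: 1424.42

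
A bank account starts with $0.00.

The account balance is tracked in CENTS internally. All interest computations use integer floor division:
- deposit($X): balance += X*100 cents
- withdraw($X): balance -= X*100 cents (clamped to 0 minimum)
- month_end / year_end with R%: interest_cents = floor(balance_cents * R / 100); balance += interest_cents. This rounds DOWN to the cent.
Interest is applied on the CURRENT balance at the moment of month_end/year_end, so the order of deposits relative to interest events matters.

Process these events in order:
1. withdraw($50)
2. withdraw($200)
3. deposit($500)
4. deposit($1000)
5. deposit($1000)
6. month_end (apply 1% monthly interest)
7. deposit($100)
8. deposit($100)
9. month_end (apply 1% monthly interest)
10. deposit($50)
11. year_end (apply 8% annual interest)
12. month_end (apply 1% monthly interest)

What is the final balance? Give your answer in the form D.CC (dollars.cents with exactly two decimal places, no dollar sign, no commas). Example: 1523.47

Answer: 3056.69

Derivation:
After 1 (withdraw($50)): balance=$0.00 total_interest=$0.00
After 2 (withdraw($200)): balance=$0.00 total_interest=$0.00
After 3 (deposit($500)): balance=$500.00 total_interest=$0.00
After 4 (deposit($1000)): balance=$1500.00 total_interest=$0.00
After 5 (deposit($1000)): balance=$2500.00 total_interest=$0.00
After 6 (month_end (apply 1% monthly interest)): balance=$2525.00 total_interest=$25.00
After 7 (deposit($100)): balance=$2625.00 total_interest=$25.00
After 8 (deposit($100)): balance=$2725.00 total_interest=$25.00
After 9 (month_end (apply 1% monthly interest)): balance=$2752.25 total_interest=$52.25
After 10 (deposit($50)): balance=$2802.25 total_interest=$52.25
After 11 (year_end (apply 8% annual interest)): balance=$3026.43 total_interest=$276.43
After 12 (month_end (apply 1% monthly interest)): balance=$3056.69 total_interest=$306.69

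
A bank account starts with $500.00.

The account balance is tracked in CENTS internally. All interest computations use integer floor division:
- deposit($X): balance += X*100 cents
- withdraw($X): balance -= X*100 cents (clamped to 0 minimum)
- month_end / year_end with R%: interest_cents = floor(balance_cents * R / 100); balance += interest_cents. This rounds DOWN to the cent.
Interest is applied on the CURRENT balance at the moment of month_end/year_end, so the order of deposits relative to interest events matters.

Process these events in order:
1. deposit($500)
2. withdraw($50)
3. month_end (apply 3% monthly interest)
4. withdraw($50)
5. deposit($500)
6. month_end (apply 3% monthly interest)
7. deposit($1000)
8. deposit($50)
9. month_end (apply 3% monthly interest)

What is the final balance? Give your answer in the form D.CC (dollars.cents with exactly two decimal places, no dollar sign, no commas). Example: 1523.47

After 1 (deposit($500)): balance=$1000.00 total_interest=$0.00
After 2 (withdraw($50)): balance=$950.00 total_interest=$0.00
After 3 (month_end (apply 3% monthly interest)): balance=$978.50 total_interest=$28.50
After 4 (withdraw($50)): balance=$928.50 total_interest=$28.50
After 5 (deposit($500)): balance=$1428.50 total_interest=$28.50
After 6 (month_end (apply 3% monthly interest)): balance=$1471.35 total_interest=$71.35
After 7 (deposit($1000)): balance=$2471.35 total_interest=$71.35
After 8 (deposit($50)): balance=$2521.35 total_interest=$71.35
After 9 (month_end (apply 3% monthly interest)): balance=$2596.99 total_interest=$146.99

Answer: 2596.99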